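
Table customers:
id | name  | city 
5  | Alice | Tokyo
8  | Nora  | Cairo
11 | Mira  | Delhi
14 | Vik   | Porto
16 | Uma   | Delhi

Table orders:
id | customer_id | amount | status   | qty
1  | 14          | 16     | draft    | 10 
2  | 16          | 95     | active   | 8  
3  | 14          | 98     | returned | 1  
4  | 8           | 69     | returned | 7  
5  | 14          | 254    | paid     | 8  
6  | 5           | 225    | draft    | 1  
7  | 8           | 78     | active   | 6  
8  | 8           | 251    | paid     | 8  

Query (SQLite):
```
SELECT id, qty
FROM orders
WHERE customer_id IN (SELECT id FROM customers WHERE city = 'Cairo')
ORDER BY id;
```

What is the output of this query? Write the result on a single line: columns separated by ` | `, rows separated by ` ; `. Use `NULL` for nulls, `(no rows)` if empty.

Inner query: customers.id where city = 'Cairo'.
Outer: keep orders rows whose customer_id is in that set.
Inner query → {8}

4 | 7 ; 7 | 6 ; 8 | 8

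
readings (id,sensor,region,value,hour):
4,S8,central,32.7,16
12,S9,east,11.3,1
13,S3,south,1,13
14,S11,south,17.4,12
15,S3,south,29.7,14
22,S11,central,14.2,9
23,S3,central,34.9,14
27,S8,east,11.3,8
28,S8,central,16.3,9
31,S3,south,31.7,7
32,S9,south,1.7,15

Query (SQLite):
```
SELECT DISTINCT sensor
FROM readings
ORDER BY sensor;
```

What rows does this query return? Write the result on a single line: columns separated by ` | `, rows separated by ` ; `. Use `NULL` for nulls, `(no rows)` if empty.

S11 ; S3 ; S8 ; S9

Collect distinct sensor values from readings.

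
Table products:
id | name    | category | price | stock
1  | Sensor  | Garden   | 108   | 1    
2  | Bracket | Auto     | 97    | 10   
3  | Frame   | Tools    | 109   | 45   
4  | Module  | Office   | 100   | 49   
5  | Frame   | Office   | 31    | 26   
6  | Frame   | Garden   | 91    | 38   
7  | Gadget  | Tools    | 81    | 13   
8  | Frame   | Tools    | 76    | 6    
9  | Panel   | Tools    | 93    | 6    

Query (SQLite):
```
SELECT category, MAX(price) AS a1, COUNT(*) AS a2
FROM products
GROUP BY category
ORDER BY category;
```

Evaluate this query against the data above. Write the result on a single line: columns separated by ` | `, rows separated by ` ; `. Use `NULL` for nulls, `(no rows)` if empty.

Auto | 97 | 1 ; Garden | 108 | 2 ; Office | 100 | 2 ; Tools | 109 | 4

Group products by category.
Per group compute: MAX(price), COUNT(*).
  Auto: ids {2} → MAX(price)=97, COUNT(*)=1
  Garden: ids {1, 6} → MAX(price)=108, COUNT(*)=2
  Office: ids {4, 5} → MAX(price)=100, COUNT(*)=2
  Tools: ids {3, 7, 8, 9} → MAX(price)=109, COUNT(*)=4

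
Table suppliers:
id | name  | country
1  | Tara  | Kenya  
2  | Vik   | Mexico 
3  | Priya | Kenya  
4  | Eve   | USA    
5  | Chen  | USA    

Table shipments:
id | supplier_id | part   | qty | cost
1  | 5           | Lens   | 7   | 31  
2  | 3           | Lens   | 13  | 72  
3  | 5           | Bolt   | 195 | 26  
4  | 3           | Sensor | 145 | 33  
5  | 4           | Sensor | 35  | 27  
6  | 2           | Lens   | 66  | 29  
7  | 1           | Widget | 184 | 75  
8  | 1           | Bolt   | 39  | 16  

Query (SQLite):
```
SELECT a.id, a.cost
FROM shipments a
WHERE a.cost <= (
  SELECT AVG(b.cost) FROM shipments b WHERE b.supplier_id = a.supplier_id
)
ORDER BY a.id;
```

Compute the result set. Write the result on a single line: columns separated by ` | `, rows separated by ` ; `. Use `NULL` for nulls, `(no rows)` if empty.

3 | 26 ; 4 | 33 ; 5 | 27 ; 6 | 29 ; 8 | 16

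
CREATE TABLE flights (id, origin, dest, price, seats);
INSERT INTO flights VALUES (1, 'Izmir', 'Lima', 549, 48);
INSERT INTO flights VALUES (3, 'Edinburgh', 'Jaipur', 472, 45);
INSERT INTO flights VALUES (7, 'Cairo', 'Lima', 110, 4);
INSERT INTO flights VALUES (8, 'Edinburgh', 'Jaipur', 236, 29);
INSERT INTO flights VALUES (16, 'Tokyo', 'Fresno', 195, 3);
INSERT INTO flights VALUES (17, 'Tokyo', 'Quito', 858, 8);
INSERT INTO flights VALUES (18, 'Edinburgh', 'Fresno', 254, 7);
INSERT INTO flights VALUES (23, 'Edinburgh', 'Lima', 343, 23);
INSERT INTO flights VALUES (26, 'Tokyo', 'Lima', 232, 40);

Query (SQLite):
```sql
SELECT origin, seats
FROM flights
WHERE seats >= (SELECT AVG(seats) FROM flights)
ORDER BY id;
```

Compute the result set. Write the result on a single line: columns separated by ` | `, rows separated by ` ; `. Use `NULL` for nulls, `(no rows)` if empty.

Izmir | 48 ; Edinburgh | 45 ; Edinburgh | 29 ; Edinburgh | 23 ; Tokyo | 40

Scalar subquery: AVG(seats) over all flights rows = 23.0.
Keep rows where seats >= that value.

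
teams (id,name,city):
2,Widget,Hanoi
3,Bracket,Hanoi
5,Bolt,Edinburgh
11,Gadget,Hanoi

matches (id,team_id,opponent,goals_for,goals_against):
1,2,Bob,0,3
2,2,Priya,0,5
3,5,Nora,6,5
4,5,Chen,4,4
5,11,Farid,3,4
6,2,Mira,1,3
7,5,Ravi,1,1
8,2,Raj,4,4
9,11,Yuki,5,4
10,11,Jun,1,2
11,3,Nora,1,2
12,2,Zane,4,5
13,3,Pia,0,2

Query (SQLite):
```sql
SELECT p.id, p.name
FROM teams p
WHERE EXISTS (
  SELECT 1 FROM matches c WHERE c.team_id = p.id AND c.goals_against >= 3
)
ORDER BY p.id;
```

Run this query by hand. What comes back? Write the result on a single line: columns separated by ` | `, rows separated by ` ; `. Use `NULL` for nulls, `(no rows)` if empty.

For each teams row, check whether any matches with matching team_id has goals_against >= 3.
Keep rows where that is true.

2 | Widget ; 5 | Bolt ; 11 | Gadget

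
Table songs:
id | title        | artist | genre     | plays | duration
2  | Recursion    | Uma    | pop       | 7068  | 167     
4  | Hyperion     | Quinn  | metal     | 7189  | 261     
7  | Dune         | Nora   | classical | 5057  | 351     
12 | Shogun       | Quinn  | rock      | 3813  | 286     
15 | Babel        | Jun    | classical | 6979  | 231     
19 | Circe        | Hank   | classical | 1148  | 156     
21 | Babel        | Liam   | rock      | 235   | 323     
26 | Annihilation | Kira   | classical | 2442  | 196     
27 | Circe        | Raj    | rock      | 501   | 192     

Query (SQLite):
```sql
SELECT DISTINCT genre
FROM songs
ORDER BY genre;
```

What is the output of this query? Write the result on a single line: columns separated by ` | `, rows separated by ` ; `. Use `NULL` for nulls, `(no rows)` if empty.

Collect distinct genre values from songs.

classical ; metal ; pop ; rock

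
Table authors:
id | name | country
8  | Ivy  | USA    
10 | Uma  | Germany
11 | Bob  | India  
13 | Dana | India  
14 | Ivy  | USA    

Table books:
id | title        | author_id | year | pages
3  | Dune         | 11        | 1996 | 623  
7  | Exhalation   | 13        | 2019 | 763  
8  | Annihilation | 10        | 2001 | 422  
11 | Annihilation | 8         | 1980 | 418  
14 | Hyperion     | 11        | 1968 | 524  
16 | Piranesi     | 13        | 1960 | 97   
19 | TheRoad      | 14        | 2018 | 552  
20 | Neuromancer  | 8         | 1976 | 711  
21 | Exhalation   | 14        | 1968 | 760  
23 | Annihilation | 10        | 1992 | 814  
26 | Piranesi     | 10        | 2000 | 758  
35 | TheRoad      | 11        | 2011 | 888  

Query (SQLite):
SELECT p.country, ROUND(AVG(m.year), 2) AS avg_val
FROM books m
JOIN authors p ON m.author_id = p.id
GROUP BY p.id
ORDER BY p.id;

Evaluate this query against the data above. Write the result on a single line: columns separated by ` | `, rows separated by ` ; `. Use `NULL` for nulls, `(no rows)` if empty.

USA | 1978 ; Germany | 1997.67 ; India | 1991.67 ; India | 1989.5 ; USA | 1993

Join each books row to its authors via author_id.
Group joined rows by authors.id; compute ROUND(AVG(m.year), 2) per group.
  8: ids {11, 20} → ROUND(AVG(m.year), 2)=1978
  10: ids {8, 23, 26} → ROUND(AVG(m.year), 2)=1997.67
  11: ids {3, 14, 35} → ROUND(AVG(m.year), 2)=1991.67
  13: ids {7, 16} → ROUND(AVG(m.year), 2)=1989.5
  14: ids {19, 21} → ROUND(AVG(m.year), 2)=1993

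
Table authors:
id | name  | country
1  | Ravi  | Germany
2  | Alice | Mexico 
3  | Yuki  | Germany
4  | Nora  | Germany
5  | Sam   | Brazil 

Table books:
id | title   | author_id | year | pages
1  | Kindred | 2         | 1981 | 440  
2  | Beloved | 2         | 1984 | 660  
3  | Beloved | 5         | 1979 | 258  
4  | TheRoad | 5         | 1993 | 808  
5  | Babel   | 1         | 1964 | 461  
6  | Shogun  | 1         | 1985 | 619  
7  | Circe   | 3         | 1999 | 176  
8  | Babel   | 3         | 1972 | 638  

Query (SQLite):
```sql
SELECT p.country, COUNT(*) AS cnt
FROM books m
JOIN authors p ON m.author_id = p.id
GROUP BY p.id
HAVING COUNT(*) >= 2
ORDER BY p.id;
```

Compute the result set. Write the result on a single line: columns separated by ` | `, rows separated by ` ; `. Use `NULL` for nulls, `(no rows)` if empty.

Join each books row to its authors via author_id.
Group joined rows by authors.id; compute COUNT(*) per group.
HAVING: keep groups with count ≥ 2.
  1: ids {5, 6} → COUNT(*)=2
  2: ids {1, 2} → COUNT(*)=2
  3: ids {7, 8} → COUNT(*)=2
  5: ids {3, 4} → COUNT(*)=2

Germany | 2 ; Mexico | 2 ; Germany | 2 ; Brazil | 2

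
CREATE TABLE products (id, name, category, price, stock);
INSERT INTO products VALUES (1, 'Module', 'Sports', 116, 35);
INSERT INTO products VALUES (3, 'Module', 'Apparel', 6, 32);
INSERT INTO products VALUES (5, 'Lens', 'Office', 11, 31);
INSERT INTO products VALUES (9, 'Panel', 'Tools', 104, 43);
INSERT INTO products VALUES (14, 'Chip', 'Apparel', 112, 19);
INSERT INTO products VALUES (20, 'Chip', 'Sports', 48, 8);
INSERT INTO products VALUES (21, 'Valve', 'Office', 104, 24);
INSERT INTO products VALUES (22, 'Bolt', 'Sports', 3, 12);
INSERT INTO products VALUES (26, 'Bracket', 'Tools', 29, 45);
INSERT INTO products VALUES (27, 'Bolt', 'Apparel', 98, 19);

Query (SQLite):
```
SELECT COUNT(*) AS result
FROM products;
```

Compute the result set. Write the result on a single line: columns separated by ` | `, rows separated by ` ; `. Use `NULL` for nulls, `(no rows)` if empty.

10

All stock values: [35, 32, 31, 43, 19, 8, 24, 12, 45, 19].
COUNT(*) counts rows → 10.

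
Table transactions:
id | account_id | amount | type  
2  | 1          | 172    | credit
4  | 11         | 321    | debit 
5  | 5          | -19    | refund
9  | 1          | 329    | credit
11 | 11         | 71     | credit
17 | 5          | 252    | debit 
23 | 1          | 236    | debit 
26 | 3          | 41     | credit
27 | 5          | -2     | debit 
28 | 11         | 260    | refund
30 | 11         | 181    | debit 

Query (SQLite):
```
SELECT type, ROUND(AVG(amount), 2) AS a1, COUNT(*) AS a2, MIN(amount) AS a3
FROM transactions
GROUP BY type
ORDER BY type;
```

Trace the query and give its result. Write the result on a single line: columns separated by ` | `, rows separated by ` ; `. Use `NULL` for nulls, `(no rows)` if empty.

Group transactions by type.
Per group compute: ROUND(AVG(amount), 2), COUNT(*), MIN(amount).
  credit: ids {2, 9, 11, 26} → ROUND(AVG(amount), 2)=153.25, COUNT(*)=4, MIN(amount)=41
  debit: ids {4, 17, 23, 27, 30} → ROUND(AVG(amount), 2)=197.6, COUNT(*)=5, MIN(amount)=-2
  refund: ids {5, 28} → ROUND(AVG(amount), 2)=120.5, COUNT(*)=2, MIN(amount)=-19

credit | 153.25 | 4 | 41 ; debit | 197.6 | 5 | -2 ; refund | 120.5 | 2 | -19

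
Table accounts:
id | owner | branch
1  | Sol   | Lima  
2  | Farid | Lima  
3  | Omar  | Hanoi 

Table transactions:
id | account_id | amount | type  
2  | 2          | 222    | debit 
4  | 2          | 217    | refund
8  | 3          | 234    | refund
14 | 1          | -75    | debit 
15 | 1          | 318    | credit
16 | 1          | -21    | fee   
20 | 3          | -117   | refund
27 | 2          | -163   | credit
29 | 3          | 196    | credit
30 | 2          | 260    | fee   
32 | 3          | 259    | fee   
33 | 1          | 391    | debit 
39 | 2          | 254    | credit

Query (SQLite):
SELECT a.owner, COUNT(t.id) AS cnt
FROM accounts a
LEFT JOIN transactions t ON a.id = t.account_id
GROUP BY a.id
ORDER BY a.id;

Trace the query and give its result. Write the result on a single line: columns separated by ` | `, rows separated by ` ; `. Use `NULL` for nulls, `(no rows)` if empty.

LEFT JOIN keeps every accounts row; unmatched ones get NULL for transactions columns.
Group by accounts.id and compute COUNT(t.id). COUNT(col) of an all-NULL group is 0.
  1: ids {14, 15, 16, 33} → COUNT(t.id)=4
  2: ids {2, 4, 27, 30, 39} → COUNT(t.id)=5
  3: ids {8, 20, 29, 32} → COUNT(t.id)=4

Sol | 4 ; Farid | 5 ; Omar | 4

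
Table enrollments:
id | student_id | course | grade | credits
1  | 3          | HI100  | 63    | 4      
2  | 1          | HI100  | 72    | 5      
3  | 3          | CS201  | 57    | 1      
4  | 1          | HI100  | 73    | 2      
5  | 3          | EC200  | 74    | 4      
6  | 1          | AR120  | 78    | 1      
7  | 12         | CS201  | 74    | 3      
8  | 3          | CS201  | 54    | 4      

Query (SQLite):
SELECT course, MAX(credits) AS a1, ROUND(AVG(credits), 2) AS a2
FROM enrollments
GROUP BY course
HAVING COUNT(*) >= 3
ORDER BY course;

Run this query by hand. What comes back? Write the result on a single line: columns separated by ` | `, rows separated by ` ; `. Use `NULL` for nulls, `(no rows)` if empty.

Group enrollments by course.
Per group compute: MAX(credits), ROUND(AVG(credits), 2).
HAVING: drop groups with fewer than 3 rows.
  AR120: ids {6} → MAX(credits)=1, ROUND(AVG(credits), 2)=1
  CS201: ids {3, 7, 8} → MAX(credits)=4, ROUND(AVG(credits), 2)=2.67
  EC200: ids {5} → MAX(credits)=4, ROUND(AVG(credits), 2)=4
  HI100: ids {1, 2, 4} → MAX(credits)=5, ROUND(AVG(credits), 2)=3.67

CS201 | 4 | 2.67 ; HI100 | 5 | 3.67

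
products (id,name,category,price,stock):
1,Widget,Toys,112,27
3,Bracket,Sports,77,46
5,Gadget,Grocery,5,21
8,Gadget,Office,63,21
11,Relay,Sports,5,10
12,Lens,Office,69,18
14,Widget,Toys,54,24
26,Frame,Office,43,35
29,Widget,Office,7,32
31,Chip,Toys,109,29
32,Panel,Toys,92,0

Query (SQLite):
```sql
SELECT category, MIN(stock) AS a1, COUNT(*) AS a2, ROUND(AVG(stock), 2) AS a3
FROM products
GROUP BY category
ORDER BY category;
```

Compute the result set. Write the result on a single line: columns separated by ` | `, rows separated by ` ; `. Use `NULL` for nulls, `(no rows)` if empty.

Grocery | 21 | 1 | 21 ; Office | 18 | 4 | 26.5 ; Sports | 10 | 2 | 28 ; Toys | 0 | 4 | 20

Group products by category.
Per group compute: MIN(stock), COUNT(*), ROUND(AVG(stock), 2).
  Grocery: ids {5} → MIN(stock)=21, COUNT(*)=1, ROUND(AVG(stock), 2)=21
  Office: ids {8, 12, 26, 29} → MIN(stock)=18, COUNT(*)=4, ROUND(AVG(stock), 2)=26.5
  Sports: ids {3, 11} → MIN(stock)=10, COUNT(*)=2, ROUND(AVG(stock), 2)=28
  Toys: ids {1, 14, 31, 32} → MIN(stock)=0, COUNT(*)=4, ROUND(AVG(stock), 2)=20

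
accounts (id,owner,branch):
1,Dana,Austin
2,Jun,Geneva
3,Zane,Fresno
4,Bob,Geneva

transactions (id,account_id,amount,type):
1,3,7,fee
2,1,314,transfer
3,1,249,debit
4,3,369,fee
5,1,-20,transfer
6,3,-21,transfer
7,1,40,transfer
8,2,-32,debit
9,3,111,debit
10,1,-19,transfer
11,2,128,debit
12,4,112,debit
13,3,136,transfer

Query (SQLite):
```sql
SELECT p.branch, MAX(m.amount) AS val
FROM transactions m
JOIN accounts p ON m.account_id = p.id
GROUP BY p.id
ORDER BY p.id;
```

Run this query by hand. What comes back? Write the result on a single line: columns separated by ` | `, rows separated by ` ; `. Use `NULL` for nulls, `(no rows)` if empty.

Join each transactions row to its accounts via account_id.
Group joined rows by accounts.id; compute MAX(m.amount) per group.
  1: ids {2, 3, 5, 7, 10} → MAX(m.amount)=314
  2: ids {8, 11} → MAX(m.amount)=128
  3: ids {1, 4, 6, 9, 13} → MAX(m.amount)=369
  4: ids {12} → MAX(m.amount)=112

Austin | 314 ; Geneva | 128 ; Fresno | 369 ; Geneva | 112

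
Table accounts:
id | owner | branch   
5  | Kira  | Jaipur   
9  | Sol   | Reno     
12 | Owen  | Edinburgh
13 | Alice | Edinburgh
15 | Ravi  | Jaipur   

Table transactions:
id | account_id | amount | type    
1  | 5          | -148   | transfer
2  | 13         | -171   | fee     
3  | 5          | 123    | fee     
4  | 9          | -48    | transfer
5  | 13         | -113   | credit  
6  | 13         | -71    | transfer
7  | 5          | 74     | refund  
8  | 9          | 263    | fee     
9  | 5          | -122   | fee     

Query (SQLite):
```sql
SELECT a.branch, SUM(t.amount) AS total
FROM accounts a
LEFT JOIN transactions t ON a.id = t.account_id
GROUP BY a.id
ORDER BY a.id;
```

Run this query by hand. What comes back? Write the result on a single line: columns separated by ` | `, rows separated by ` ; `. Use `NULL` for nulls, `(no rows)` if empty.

LEFT JOIN keeps every accounts row; unmatched ones get NULL for transactions columns.
Group by accounts.id and compute SUM(t.amount). SUM over an all-NULL group is NULL.
  5: ids {1, 3, 7, 9} → SUM(t.amount)=-73
  9: ids {4, 8} → SUM(t.amount)=215
  12: ids {—} → SUM(t.amount)=NULL
  13: ids {2, 5, 6} → SUM(t.amount)=-355
  15: ids {—} → SUM(t.amount)=NULL

Jaipur | -73 ; Reno | 215 ; Edinburgh | NULL ; Edinburgh | -355 ; Jaipur | NULL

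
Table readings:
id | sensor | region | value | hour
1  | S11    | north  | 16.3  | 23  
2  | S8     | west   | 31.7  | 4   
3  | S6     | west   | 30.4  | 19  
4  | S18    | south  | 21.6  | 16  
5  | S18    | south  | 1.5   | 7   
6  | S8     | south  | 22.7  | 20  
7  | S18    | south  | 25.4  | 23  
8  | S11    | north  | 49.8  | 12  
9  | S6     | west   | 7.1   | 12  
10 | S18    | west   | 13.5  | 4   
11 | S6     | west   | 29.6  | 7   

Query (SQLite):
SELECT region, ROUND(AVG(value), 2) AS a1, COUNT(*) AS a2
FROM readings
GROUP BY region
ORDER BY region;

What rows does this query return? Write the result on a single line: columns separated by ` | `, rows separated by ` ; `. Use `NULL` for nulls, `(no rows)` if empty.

Group readings by region.
Per group compute: ROUND(AVG(value), 2), COUNT(*).
  north: ids {1, 8} → ROUND(AVG(value), 2)=33.05, COUNT(*)=2
  south: ids {4, 5, 6, 7} → ROUND(AVG(value), 2)=17.8, COUNT(*)=4
  west: ids {2, 3, 9, 10, 11} → ROUND(AVG(value), 2)=22.46, COUNT(*)=5

north | 33.05 | 2 ; south | 17.8 | 4 ; west | 22.46 | 5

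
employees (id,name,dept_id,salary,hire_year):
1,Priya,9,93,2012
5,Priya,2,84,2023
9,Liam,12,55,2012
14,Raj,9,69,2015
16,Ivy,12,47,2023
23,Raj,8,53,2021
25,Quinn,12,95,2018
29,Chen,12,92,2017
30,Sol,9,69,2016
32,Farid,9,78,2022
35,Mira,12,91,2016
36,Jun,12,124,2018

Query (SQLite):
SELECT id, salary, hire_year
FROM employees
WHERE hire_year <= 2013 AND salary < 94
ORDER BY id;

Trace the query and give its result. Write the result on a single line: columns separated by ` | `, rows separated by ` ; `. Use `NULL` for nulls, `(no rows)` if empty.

1 | 93 | 2012 ; 9 | 55 | 2012

hire_year <= 2013: ids {1, 9}
salary < 94: ids {1, 5, 9, 14, 16, 23, 29, 30, 32, 35}
Combine with AND.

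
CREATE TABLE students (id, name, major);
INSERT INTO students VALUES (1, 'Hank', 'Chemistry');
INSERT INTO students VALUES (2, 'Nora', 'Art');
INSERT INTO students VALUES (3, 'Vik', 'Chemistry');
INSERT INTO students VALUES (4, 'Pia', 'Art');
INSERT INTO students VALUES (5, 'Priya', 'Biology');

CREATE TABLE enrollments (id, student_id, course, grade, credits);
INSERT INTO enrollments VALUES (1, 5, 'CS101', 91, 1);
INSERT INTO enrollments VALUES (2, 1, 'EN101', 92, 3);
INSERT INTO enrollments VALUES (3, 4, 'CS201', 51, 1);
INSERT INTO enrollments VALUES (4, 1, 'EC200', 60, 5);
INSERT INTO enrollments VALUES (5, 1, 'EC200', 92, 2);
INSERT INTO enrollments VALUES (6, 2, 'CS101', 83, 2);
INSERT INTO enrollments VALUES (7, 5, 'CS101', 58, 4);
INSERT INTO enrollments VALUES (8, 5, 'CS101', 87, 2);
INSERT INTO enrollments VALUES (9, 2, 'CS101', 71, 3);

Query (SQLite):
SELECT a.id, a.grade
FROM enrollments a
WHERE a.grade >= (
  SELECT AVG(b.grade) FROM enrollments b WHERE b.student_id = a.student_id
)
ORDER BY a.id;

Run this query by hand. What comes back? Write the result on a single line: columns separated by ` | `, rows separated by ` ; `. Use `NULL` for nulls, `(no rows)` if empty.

For each enrollments row a, compute AVG(grade) over rows sharing a.student_id.
Keep row a if a.grade >= that per-group AVG.
  student_id=1: AVG(grade) = 81.333333
  student_id=2: AVG(grade) = 77.0
  student_id=4: AVG(grade) = 51.0
  student_id=5: AVG(grade) = 78.666667

1 | 91 ; 2 | 92 ; 3 | 51 ; 5 | 92 ; 6 | 83 ; 8 | 87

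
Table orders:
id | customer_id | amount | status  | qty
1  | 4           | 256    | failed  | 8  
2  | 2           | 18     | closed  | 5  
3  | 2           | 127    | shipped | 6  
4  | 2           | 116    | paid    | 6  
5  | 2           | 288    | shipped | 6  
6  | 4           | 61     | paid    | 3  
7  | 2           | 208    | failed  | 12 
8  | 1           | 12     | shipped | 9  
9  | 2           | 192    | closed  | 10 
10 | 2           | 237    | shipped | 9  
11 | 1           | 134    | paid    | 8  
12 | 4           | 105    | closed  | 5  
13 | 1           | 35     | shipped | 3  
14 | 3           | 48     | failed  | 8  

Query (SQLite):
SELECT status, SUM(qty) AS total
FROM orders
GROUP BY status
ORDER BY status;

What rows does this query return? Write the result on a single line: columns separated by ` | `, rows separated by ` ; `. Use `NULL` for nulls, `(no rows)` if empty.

closed | 20 ; failed | 28 ; paid | 17 ; shipped | 33

Partition orders by status; compute SUM(qty) within each group.
  closed: ids {2, 9, 12} → SUM(qty)=20
  failed: ids {1, 7, 14} → SUM(qty)=28
  paid: ids {4, 6, 11} → SUM(qty)=17
  shipped: ids {3, 5, 8, 10, 13} → SUM(qty)=33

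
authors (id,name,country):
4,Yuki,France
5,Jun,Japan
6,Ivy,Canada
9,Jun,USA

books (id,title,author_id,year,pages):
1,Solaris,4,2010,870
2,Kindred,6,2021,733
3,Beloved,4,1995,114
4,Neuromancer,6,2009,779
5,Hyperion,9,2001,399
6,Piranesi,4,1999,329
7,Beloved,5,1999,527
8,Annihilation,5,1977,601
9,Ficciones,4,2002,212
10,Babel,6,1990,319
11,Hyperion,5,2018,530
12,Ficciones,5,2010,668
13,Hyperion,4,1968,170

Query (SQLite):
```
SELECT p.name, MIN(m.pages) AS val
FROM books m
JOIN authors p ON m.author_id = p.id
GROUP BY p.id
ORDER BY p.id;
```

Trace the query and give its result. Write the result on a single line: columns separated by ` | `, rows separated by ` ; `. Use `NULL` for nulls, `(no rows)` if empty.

Yuki | 114 ; Jun | 527 ; Ivy | 319 ; Jun | 399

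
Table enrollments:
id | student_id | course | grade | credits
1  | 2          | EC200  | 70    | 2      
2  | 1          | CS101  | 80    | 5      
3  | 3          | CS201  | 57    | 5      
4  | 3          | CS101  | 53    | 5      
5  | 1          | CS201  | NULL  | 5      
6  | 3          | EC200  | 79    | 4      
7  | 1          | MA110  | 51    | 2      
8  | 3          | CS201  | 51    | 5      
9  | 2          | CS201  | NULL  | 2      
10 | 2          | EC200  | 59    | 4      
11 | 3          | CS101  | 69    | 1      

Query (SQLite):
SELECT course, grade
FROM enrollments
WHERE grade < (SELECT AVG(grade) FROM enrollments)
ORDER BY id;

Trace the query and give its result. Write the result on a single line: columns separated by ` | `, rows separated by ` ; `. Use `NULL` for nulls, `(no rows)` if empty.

Scalar subquery: AVG(grade) over all enrollments rows = 63.222222 (≈; comparison uses full precision).
Keep rows where grade < that value.

CS201 | 57 ; CS101 | 53 ; MA110 | 51 ; CS201 | 51 ; EC200 | 59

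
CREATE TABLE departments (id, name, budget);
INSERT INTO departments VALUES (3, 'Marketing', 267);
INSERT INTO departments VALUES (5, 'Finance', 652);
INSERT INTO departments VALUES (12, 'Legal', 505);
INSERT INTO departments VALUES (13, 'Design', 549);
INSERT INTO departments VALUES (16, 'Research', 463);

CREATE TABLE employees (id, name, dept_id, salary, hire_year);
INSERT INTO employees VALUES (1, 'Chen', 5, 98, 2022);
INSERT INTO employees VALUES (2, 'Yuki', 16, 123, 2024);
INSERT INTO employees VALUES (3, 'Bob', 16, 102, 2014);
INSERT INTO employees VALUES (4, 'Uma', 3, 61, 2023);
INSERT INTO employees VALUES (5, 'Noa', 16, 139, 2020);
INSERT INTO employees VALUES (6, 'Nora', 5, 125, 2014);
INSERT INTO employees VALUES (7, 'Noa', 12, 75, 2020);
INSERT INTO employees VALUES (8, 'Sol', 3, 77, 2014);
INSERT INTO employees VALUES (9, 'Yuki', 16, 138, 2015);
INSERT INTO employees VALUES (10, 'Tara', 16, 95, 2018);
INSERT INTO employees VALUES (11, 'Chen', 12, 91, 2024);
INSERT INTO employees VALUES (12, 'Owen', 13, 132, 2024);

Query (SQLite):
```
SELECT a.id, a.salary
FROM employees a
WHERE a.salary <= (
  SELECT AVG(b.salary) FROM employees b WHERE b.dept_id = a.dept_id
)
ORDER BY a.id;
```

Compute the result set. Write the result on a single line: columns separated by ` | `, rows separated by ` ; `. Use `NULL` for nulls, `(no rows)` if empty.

For each employees row a, compute AVG(salary) over rows sharing a.dept_id.
Keep row a if a.salary <= that per-group AVG.
  dept_id=3: AVG(salary) = 69.0
  dept_id=5: AVG(salary) = 111.5
  dept_id=12: AVG(salary) = 83.0
  dept_id=13: AVG(salary) = 132.0
  dept_id=16: AVG(salary) = 119.4

1 | 98 ; 3 | 102 ; 4 | 61 ; 7 | 75 ; 10 | 95 ; 12 | 132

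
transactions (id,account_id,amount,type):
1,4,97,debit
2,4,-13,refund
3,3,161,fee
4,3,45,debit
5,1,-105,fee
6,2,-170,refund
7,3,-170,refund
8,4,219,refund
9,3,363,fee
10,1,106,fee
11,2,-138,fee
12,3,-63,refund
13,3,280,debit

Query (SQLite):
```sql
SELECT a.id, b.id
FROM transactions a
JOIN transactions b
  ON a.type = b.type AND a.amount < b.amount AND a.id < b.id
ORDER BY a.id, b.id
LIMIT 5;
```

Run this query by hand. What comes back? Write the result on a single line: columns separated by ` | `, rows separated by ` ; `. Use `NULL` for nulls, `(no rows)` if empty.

1 | 13 ; 2 | 8 ; 3 | 9 ; 4 | 13 ; 5 | 9

Pairs (a,b) with same type, a.amount < b.amount, a.id < b.id.
type groups: debit:{1,4,13} fee:{3,5,9,10,11} refund:{2,6,7,8,12}
Ordered by (a.id, b.id); first 5.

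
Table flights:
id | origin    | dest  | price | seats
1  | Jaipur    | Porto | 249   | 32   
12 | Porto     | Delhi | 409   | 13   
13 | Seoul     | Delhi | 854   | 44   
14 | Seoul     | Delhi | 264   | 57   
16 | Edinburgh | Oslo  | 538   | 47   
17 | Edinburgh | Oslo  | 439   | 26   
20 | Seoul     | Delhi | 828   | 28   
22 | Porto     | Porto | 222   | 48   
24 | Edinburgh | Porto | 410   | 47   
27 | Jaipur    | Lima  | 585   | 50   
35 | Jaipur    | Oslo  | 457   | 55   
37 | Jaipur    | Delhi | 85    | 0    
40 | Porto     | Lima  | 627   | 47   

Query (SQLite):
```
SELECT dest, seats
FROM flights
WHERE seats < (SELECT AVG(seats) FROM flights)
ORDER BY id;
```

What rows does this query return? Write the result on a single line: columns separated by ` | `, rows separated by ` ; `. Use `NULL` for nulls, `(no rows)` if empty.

Porto | 32 ; Delhi | 13 ; Oslo | 26 ; Delhi | 28 ; Delhi | 0

Scalar subquery: AVG(seats) over all flights rows = 38.0.
Keep rows where seats < that value.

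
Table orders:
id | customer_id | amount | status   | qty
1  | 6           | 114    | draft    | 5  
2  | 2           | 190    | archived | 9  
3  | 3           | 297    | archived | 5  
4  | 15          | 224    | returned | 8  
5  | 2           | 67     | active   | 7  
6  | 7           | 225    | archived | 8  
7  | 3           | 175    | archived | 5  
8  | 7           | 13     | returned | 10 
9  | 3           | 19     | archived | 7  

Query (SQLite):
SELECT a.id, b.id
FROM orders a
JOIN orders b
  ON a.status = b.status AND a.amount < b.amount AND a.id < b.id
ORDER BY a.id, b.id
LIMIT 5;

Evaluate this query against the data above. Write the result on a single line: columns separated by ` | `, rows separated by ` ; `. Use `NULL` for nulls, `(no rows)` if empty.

2 | 3 ; 2 | 6

Pairs (a,b) with same status, a.amount < b.amount, a.id < b.id.
status groups: active:{5} archived:{2,3,6,7,9} draft:{1} returned:{4,8}
Ordered by (a.id, b.id); first 5.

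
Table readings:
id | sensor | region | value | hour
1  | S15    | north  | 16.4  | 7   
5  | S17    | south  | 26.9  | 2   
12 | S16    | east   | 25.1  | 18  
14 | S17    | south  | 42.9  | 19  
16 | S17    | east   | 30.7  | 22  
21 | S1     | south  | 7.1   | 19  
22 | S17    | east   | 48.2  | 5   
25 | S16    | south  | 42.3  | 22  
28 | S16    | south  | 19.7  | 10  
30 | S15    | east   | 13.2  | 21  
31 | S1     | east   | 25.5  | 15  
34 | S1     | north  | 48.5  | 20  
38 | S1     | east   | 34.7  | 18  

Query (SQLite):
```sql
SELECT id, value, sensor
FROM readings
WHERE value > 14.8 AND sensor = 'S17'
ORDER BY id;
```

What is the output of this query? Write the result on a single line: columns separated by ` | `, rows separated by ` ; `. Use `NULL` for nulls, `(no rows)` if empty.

value > 14.8: ids {1, 5, 12, 14, 16, 22, 25, 28, 31, 34, 38}
sensor = 'S17': ids {5, 14, 16, 22}
Combine with AND.

5 | 26.9 | S17 ; 14 | 42.9 | S17 ; 16 | 30.7 | S17 ; 22 | 48.2 | S17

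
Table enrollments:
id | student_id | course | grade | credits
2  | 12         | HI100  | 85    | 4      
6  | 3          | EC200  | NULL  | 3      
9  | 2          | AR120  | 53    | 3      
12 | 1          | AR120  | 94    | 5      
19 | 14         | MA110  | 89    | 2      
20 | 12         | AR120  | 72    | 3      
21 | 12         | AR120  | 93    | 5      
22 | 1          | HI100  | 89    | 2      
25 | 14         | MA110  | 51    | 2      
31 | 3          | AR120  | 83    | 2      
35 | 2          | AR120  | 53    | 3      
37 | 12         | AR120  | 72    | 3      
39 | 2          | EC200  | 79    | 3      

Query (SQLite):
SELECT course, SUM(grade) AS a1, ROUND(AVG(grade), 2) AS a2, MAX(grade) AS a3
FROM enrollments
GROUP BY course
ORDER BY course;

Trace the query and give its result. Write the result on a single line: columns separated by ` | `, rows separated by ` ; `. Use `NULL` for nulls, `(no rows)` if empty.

AR120 | 520 | 74.29 | 94 ; EC200 | 79 | 79 | 79 ; HI100 | 174 | 87 | 89 ; MA110 | 140 | 70 | 89

Group enrollments by course.
Per group compute: SUM(grade), ROUND(AVG(grade), 2), MAX(grade).
  AR120: ids {9, 12, 20, 21, 31, 35, 37} → SUM(grade)=520, ROUND(AVG(grade), 2)=74.29, MAX(grade)=94
  EC200: ids {6, 39} → SUM(grade)=79, ROUND(AVG(grade), 2)=79, MAX(grade)=79
  HI100: ids {2, 22} → SUM(grade)=174, ROUND(AVG(grade), 2)=87, MAX(grade)=89
  MA110: ids {19, 25} → SUM(grade)=140, ROUND(AVG(grade), 2)=70, MAX(grade)=89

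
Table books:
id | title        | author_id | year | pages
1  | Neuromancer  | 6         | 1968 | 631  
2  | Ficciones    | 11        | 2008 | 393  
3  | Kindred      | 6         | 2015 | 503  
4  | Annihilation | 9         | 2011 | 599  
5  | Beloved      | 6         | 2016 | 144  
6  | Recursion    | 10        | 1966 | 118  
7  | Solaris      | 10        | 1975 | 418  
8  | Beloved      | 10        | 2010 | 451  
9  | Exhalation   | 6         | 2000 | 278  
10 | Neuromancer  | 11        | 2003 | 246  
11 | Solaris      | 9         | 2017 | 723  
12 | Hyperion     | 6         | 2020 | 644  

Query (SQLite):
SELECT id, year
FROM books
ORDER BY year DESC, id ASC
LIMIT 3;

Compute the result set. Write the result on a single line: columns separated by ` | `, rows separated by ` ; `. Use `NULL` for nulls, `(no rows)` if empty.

12 | 2020 ; 11 | 2017 ; 5 | 2016

Sort by year desc, tiebreak id asc: (2020, id=12), (2017, id=11), (2016, id=5), (2015, id=3), (2011, id=4), (2010, id=8) …. Take first 3.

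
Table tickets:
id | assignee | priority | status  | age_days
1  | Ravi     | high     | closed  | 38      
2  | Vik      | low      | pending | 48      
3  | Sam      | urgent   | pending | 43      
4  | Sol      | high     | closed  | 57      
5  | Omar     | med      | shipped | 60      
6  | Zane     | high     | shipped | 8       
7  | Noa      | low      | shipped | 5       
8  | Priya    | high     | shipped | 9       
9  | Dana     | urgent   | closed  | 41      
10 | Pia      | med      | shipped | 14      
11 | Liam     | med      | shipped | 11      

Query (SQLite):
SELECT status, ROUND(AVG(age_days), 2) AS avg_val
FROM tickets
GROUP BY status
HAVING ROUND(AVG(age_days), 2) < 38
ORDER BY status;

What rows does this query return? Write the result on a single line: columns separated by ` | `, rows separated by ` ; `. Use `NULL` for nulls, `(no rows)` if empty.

Partition tickets by status; compute ROUND(AVG(age_days), 2) within each group.
HAVING: keep groups where ROUND(AVG(age_days), 2) < 38.
  closed: ids {1, 4, 9} → ROUND(AVG(age_days), 2)=45.33
  pending: ids {2, 3} → ROUND(AVG(age_days), 2)=45.5
  shipped: ids {5, 6, 7, 8, 10, 11} → ROUND(AVG(age_days), 2)=17.83

shipped | 17.83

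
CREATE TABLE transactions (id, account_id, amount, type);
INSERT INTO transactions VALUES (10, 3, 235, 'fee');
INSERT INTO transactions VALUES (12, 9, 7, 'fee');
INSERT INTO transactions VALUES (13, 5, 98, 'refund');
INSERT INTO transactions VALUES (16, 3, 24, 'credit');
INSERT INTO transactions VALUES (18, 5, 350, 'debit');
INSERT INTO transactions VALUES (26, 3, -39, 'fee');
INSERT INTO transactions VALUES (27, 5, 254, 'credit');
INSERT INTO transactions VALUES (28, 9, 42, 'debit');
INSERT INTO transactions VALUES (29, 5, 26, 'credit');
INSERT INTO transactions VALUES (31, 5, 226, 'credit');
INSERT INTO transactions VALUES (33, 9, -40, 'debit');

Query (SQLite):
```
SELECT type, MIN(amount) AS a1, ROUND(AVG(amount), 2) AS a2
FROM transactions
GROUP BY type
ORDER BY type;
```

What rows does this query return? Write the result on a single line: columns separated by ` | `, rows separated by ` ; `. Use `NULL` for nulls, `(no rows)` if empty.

Group transactions by type.
Per group compute: MIN(amount), ROUND(AVG(amount), 2).
  credit: ids {16, 27, 29, 31} → MIN(amount)=24, ROUND(AVG(amount), 2)=132.5
  debit: ids {18, 28, 33} → MIN(amount)=-40, ROUND(AVG(amount), 2)=117.33
  fee: ids {10, 12, 26} → MIN(amount)=-39, ROUND(AVG(amount), 2)=67.67
  refund: ids {13} → MIN(amount)=98, ROUND(AVG(amount), 2)=98

credit | 24 | 132.5 ; debit | -40 | 117.33 ; fee | -39 | 67.67 ; refund | 98 | 98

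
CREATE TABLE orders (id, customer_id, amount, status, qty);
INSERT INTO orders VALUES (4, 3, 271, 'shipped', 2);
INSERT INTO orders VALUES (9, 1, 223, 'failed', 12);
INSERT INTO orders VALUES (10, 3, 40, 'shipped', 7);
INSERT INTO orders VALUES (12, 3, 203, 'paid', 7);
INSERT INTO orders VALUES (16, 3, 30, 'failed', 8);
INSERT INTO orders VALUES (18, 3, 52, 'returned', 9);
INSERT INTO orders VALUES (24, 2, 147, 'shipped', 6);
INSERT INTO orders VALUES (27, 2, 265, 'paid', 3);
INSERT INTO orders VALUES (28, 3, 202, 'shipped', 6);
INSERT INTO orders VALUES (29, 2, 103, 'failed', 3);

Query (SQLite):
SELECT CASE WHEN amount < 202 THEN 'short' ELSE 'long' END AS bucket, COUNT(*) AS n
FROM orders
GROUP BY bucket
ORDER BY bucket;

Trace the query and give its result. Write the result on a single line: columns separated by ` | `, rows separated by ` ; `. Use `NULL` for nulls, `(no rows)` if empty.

long | 5 ; short | 5

Bucket rows by amount < 202 → 'short' else 'long'; count each bucket.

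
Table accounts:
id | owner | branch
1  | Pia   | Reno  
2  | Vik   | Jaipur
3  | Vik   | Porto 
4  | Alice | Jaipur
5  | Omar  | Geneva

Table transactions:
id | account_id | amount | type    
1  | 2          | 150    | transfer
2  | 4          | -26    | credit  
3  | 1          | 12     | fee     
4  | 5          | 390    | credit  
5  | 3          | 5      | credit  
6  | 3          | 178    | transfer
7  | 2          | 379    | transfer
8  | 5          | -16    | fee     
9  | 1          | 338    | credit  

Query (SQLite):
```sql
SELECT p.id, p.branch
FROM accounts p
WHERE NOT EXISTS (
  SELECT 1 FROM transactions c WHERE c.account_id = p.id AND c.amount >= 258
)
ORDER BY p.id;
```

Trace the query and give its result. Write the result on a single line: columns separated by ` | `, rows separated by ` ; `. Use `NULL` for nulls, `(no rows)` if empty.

For each accounts row, check whether any transactions with matching account_id has amount >= 258.
Keep rows where that is false.

3 | Porto ; 4 | Jaipur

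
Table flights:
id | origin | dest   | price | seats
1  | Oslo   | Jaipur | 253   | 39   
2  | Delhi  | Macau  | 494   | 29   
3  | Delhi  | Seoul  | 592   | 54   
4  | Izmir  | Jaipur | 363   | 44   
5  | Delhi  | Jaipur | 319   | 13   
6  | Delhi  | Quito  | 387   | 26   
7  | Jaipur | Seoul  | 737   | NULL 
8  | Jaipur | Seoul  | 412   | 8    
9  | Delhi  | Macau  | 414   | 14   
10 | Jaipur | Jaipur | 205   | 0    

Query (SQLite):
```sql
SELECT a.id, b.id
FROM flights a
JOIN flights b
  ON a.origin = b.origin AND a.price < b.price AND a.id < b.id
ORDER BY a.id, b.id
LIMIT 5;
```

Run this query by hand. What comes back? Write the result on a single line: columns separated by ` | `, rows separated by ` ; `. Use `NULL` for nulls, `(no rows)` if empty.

2 | 3 ; 5 | 6 ; 5 | 9 ; 6 | 9

Pairs (a,b) with same origin, a.price < b.price, a.id < b.id.
origin groups: Delhi:{2,3,5,6,9} Izmir:{4} Jaipur:{7,8,10} Oslo:{1}
Ordered by (a.id, b.id); first 5.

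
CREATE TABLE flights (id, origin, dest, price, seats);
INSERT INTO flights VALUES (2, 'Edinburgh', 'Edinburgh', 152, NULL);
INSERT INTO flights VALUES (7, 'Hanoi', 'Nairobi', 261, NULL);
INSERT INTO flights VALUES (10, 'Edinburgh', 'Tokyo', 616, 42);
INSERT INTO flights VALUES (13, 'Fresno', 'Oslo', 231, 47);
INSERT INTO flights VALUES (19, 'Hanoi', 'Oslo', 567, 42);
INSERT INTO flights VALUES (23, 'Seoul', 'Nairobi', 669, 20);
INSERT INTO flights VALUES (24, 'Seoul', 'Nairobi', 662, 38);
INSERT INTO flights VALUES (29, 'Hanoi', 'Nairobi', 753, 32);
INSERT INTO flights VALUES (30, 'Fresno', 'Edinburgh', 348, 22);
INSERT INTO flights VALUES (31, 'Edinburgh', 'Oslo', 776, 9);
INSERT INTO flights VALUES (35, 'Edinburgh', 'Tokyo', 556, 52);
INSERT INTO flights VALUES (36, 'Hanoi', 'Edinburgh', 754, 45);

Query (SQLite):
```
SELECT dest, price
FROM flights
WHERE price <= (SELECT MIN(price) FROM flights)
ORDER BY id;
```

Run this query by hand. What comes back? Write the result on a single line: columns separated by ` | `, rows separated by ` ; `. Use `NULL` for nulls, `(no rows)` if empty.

Scalar subquery: MIN(price) over all flights rows = 152.
Keep rows where price <= that value.

Edinburgh | 152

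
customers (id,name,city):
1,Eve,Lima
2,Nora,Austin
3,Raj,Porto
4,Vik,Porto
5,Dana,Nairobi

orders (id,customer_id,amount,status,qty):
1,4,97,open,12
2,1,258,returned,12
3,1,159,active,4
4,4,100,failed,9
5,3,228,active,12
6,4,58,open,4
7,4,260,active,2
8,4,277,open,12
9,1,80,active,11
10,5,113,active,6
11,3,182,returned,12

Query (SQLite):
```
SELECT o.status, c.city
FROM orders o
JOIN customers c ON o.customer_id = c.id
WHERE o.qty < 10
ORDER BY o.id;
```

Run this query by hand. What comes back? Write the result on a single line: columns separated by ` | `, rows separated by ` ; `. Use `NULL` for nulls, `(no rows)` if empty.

Each orders row matches the customers row where customer_id = customers.id.
Then keep rows with o.qty < 10.

active | Lima ; failed | Porto ; open | Porto ; active | Porto ; active | Nairobi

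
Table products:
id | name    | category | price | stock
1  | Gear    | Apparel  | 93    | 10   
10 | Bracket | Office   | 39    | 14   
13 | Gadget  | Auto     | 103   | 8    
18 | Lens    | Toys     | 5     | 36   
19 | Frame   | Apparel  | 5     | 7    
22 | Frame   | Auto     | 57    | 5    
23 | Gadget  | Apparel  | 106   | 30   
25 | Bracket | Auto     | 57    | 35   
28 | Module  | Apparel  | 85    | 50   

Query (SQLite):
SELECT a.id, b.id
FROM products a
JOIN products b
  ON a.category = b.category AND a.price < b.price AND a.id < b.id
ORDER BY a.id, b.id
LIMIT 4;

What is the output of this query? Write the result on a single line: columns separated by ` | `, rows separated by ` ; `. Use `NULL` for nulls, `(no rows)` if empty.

Pairs (a,b) with same category, a.price < b.price, a.id < b.id.
category groups: Apparel:{1,19,23,28} Auto:{13,22,25} Office:{10} Toys:{18}
Ordered by (a.id, b.id); first 4.

1 | 23 ; 19 | 23 ; 19 | 28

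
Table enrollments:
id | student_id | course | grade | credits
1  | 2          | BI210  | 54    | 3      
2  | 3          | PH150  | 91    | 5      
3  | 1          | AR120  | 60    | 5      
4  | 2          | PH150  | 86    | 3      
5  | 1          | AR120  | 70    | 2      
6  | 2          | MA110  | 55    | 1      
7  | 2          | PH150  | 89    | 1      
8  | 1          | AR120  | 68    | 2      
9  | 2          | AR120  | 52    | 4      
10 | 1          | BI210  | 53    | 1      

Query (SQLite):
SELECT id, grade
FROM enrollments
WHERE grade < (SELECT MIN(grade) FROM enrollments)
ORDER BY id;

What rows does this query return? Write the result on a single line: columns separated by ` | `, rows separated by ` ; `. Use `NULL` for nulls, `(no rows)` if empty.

(no rows)

Scalar subquery: MIN(grade) over all enrollments rows = 52.
Keep rows where grade < that value.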